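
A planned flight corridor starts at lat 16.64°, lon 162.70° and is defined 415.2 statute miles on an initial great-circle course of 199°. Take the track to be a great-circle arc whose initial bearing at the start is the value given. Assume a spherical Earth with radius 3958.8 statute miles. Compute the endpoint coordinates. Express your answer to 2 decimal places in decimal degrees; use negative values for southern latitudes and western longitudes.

Angular distance δ = d/R = 415.2 / 3958.8 = 0.104880 rad.
Start latitude φ₁ = 0.290423 rad; initial bearing θ = 3.473205 rad.
Applying the spherical law of cosines for sides, sin φ₂ = sin φ₁ cos δ + cos φ₁ sin δ cos θ = 0.189944, so φ₂ = 10.95°.
For the longitude increment, Δλ = atan2( sin θ sin δ cos φ₁, cos δ − sin φ₁ sin φ₂ ) = atan2(-0.032656, 0.940113) = -1.99°.
Hence λ₂ = 162.70° + -1.99° = 160.71°.

latitude 10.95°, longitude 160.71°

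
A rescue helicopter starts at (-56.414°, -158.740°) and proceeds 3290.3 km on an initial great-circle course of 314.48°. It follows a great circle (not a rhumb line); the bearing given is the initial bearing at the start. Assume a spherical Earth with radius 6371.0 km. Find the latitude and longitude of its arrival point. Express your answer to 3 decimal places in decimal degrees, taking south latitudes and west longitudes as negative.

Central angle δ = d/R = 0.516450 rad.
Converting: φ₁ = -0.984610 rad, θ = 5.488711 rad.
Destination latitude: φ₂ = arcsin( sin φ₁ cos δ + cos φ₁ sin δ cos θ ) = arcsin(-0.533014) = -32.209°.
For the longitude increment, Δλ = atan2( sin θ sin δ cos φ₁, cos δ − sin φ₁ sin φ₂ ) = atan2(-0.194900, 0.425547) = -24.608°.
λ₂ = -158.740° + -24.608° = -183.348°, normalized to (−180°, 180°] → 176.652°.

latitude -32.209°, longitude 176.652°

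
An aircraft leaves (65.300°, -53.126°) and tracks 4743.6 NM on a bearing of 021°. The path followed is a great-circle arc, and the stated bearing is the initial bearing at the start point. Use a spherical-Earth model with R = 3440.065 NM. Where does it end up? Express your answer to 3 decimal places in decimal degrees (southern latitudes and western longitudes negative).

latitude 33.793°, longitude 101.830°

Central angle δ = d/R = 1.378927 rad.
Converting: φ₁ = 1.139700 rad, θ = 0.366519 rad.
Applying the spherical law of cosines for sides, sin φ₂ = sin φ₁ cos δ + cos φ₁ sin δ cos θ = 0.556201, so φ₂ = 33.793°.
For the longitude increment, Δλ = atan2( sin θ sin δ cos φ₁, cos δ − sin φ₁ sin φ₂ ) = atan2(0.147002, -0.314619) = 154.956°.
λ₂ = λ₁ + Δλ = 101.830°.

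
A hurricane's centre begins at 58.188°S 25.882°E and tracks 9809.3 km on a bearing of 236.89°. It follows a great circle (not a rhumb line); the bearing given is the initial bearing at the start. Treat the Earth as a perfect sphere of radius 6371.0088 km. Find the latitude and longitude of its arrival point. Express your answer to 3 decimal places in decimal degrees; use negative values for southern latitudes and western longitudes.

Angular distance δ = d/R = 9809.3 / 6371.0088 = 1.539678 rad.
Converting: φ₁ = -1.015572 rad, θ = 4.134510 rad.
Destination latitude: φ₂ = arcsin( sin φ₁ cos δ + cos φ₁ sin δ cos θ ) = arcsin(-0.314246) = -18.315°.
Δλ = atan2( sin θ sin δ cos φ₁ , cos δ − sin φ₁ sin φ₂ ) = atan2(-0.441326, -0.235927) = -2.061730 rad = -118.128°.
Hence λ₂ = 25.882° + -118.128° = -92.246°.

latitude -18.315°, longitude -92.246°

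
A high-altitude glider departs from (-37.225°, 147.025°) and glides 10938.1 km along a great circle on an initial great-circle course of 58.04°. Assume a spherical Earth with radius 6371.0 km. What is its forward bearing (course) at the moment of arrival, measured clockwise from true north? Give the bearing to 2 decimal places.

Central angle δ = d/R = 1.716858 rad.
Converting: φ₁ = -0.649699 rad, θ = 1.012989 rad.
Destination latitude: φ₂ = arcsin( sin φ₁ cos δ + cos φ₁ sin δ cos θ ) = arcsin(0.505043) = 30.334°.
Then Δλ = atan2(0.668373, 0.159981) = 1.335857 rad, from sin θ sin δ cos φ₁ over cos δ − sin φ₁ sin φ₂.
λ₂ = 147.025° + 76.539° = 223.564°, normalized to (−180°, 180°] → -136.436°.
The forward bearing on arrival equals the back-azimuth from the destination plus 180°.
Back-azimuth from P₂ (30.33°, -136.44°) to P₁ (-37.23°, 147.03°), with Δλ' = λ₁ − λ₂ = 283.46°: atan2( sin Δλ' cos φ₁ , cos φ₂ sin φ₁ − sin φ₂ cos φ₁ cos Δλ' ) = 231.51°.
Final bearing = (231.51° + 180°) mod 360° = 51.51°.

final bearing 51.51°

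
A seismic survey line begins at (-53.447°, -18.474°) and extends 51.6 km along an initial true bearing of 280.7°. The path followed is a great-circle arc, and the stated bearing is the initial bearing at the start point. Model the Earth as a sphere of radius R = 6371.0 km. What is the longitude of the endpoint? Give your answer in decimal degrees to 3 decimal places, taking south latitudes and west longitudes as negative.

δ = 51.6/6371 = 0.008099 rad (0.4640°).
Converting: φ₁ = -0.932826 rad, θ = 4.899139 rad.
Destination latitude: φ₂ = arcsin( sin φ₁ cos δ + cos φ₁ sin δ cos θ ) = arcsin(-0.802384) = -53.358°.
Δλ = atan2( sin θ sin δ cos φ₁ , cos δ − sin φ₁ sin φ₂ ) = atan2(-0.004740, 0.355407) = -0.013335 rad = -0.764°.
λ₂ = λ₁ + Δλ = -19.238°.

longitude -19.238°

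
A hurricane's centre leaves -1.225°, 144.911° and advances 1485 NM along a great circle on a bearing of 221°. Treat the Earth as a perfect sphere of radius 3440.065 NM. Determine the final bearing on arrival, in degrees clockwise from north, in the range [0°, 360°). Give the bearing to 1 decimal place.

Central angle δ = d/R = 0.431678 rad.
With φ₁ = -1.225° = -0.021380 rad and θ = 221° = 3.857178 rad:
Destination latitude: φ₂ = arcsin( sin φ₁ cos δ + cos φ₁ sin δ cos θ ) = arcsin(-0.335112) = -19.579°.
Then Δλ = atan2(-0.274429, 0.901101) = -0.295625 rad, from sin θ sin δ cos φ₁ over cos δ − sin φ₁ sin φ₂.
λ₂ = 144.911° + -16.938° = 127.973°.
The forward bearing on arrival equals the back-azimuth from the destination plus 180°.
Back-azimuth from P₂ (-19.6°, 128.0°) to P₁ (-1.2°, 144.9°), with Δλ' = λ₁ − λ₂ = 16.9°: atan2( sin Δλ' cos φ₁ , cos φ₂ sin φ₁ − sin φ₂ cos φ₁ cos Δλ' ) = 44.1°.
Final bearing = (44.1° + 180°) mod 360° = 224.1°.

final bearing 224.1°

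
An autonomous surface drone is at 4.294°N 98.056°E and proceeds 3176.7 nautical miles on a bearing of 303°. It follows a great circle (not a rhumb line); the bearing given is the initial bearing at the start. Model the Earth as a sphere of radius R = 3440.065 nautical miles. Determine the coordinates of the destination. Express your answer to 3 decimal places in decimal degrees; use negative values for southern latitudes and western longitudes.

latitude 28.580°, longitude 48.431°

Angular distance δ = d/R = 3176.7 / 3440.065 = 0.923442 rad.
Converting: φ₁ = 0.074944 rad, θ = 5.288348 rad.
Applying the spherical law of cosines for sides, sin φ₂ = sin φ₁ cos δ + cos φ₁ sin δ cos θ = 0.478384, so φ₂ = 28.580°.
Δλ = atan2( sin θ sin δ cos φ₁ , cos δ − sin φ₁ sin φ₂ ) = atan2(-0.667115, 0.567260) = -0.866118 rad = -49.625°.
λ₂ = 98.056° + -49.625° = 48.431°.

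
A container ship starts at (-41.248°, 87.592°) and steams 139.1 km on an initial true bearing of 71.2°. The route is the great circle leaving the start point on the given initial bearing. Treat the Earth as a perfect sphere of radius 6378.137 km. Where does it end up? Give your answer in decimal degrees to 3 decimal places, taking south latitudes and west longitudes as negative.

latitude -40.835°, longitude 89.156°

The arc subtends δ = 139.1/6378.137 = 0.021809 rad at the centre.
Converting: φ₁ = -0.719913 rad, θ = 1.242674 rad.
Destination latitude: φ₂ = arcsin( sin φ₁ cos δ + cos φ₁ sin δ cos θ ) = arcsin(-0.653879) = -40.835°.
For the longitude increment, Δλ = atan2( sin θ sin δ cos φ₁, cos δ − sin φ₁ sin φ₂ ) = atan2(0.015521, 0.568647) = 1.564°.
λ₂ = λ₁ + Δλ = 89.156°.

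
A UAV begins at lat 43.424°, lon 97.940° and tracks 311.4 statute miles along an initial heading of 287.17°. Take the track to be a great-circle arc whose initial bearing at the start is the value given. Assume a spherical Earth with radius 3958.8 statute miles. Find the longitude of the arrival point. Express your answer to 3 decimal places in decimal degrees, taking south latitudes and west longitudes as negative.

Central angle δ = d/R = 0.078660 rad.
Converting: φ₁ = 0.757892 rad, θ = 5.012062 rad.
sin φ₂ = sin φ₁ cos δ + cos φ₁ sin δ cos θ = (0.687392)(0.996908) + (0.726287)(0.078579)(0.295208) = 0.702114
φ₂ = asin(0.702114) = 0.778362 rad = 44.597°.
Δλ = atan2( sin θ sin δ cos φ₁ , cos δ − sin φ₁ sin φ₂ ) = atan2(-0.054527, 0.514280) = -0.105632 rad = -6.052°.
λ₂ = 97.940° + -6.052° = 91.888°.

longitude 91.888°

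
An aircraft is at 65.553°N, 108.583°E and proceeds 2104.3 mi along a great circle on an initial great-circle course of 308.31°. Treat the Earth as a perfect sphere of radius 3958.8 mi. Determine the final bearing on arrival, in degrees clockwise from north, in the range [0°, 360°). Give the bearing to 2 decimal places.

Angular distance δ = d/R = 2104.3 / 3958.8 = 0.531550 rad.
Start latitude φ₁ = 1.144116 rad; initial bearing θ = 5.381025 rad.
Applying the spherical law of cosines for sides, sin φ₂ = sin φ₁ cos δ + cos φ₁ sin δ cos θ = 0.914776, so φ₂ = 66.174°.
Δλ = atan2( sin θ sin δ cos φ₁ , cos δ − sin φ₁ sin φ₂ ) = atan2(-0.164599, 0.029261) = -1.394864 rad = -79.920°.
Hence λ₂ = 108.583° + -79.920° = 28.663°.
The forward bearing on arrival equals the back-azimuth from the destination plus 180°.
Back-azimuth from P₂ (66.17°, 28.66°) to P₁ (65.55°, 108.58°), with Δλ' = λ₁ − λ₂ = 79.92°: atan2( sin Δλ' cos φ₁ , cos φ₂ sin φ₁ − sin φ₂ cos φ₁ cos Δλ' ) = 53.50°.
Final bearing = (53.50° + 180°) mod 360° = 233.50°.

final bearing 233.50°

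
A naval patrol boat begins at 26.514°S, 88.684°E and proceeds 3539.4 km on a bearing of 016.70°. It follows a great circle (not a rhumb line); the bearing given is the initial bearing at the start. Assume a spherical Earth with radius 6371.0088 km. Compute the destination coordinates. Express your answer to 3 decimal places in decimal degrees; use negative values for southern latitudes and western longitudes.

The arc subtends δ = 3539.4/6371.0088 = 0.555548 rad at the centre.
Converting: φ₁ = -0.462757 rad, θ = 0.291470 rad.
Applying the spherical law of cosines for sides, sin φ₂ = sin φ₁ cos δ + cos φ₁ sin δ cos θ = 0.072753, so φ₂ = 4.172°.
For the longitude increment, Δλ = atan2( sin θ sin δ cos φ₁, cos δ − sin φ₁ sin φ₂ ) = atan2(0.135617, 0.882090) = 8.740°.
Hence λ₂ = 88.684° + 8.740° = 97.424°.

latitude 4.172°, longitude 97.424°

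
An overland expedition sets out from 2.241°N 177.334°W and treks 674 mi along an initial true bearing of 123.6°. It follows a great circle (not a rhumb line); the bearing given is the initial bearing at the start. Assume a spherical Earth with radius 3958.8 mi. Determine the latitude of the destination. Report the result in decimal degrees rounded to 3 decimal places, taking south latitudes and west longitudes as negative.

Central angle δ = d/R = 0.170254 rad.
Converting: φ₁ = 0.039113 rad, θ = 2.157227 rad.
Applying the spherical law of cosines for sides, sin φ₂ = sin φ₁ cos δ + cos φ₁ sin δ cos θ = -0.055153, so φ₂ = -3.162°.
Δλ = atan2( sin θ sin δ cos φ₁ , cos δ − sin φ₁ sin φ₂ ) = atan2(0.141016, 0.987698) = 0.141814 rad = 8.125°.
Hence λ₂ = -177.334° + 8.125° = -169.209°.

latitude -3.162°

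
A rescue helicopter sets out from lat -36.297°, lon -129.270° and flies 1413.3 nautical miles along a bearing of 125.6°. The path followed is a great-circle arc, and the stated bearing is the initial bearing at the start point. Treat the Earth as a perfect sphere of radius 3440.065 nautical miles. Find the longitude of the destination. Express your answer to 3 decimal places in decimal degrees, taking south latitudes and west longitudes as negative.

longitude -100.897°

Angular distance δ = d/R = 1413.3 / 3440.065 = 0.410835 rad.
With φ₁ = -36.297° = -0.633502 rad and θ = 125.6° = 2.192134 rad:
Applying the spherical law of cosines for sides, sin φ₂ = sin φ₁ cos δ + cos φ₁ sin δ cos θ = -0.730085, so φ₂ = -46.894°.
For the longitude increment, Δλ = atan2( sin θ sin δ cos φ₁, cos δ − sin φ₁ sin φ₂ ) = atan2(0.261721, 0.484598) = 28.373°.
Hence λ₂ = -129.270° + 28.373° = -100.897°.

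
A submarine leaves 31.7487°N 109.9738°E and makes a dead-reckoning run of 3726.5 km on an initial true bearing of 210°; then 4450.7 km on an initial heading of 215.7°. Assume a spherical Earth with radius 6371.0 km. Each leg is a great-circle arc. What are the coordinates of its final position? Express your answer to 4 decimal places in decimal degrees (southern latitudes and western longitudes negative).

latitude -29.8296°, longitude 68.3062°

Apply the spherical direct solution leg by leg, carrying full precision between legs.
Leg 1: from (31.7487°, 109.9738°), δ = 3726.5/6371 = 0.584916 rad, θ = 210° → φ = 1.8401°, λ = 93.9398°.
Leg 2: from (1.8401°, 93.9398°), δ = 4450.7/6371 = 0.698587 rad, θ = 215.7° → φ = -29.8296°, λ = 68.3062°.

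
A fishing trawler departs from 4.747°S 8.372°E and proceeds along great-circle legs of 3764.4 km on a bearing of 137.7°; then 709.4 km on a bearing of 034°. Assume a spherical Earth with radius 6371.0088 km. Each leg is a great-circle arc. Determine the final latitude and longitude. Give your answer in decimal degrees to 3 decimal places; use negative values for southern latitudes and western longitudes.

latitude -23.299°, longitude 37.541°

Apply the spherical direct solution leg by leg, carrying full precision between legs.
Leg 1: from (-4.747°, 8.372°), δ = 3764.4/6371.0088 = 0.590864 rad, θ = 137.7° → φ = -28.643°, λ = 33.662°.
Leg 2: from (-28.643°, 33.662°), δ = 709.4/6371.0088 = 0.111348 rad, θ = 34° → φ = -23.299°, λ = 37.541°.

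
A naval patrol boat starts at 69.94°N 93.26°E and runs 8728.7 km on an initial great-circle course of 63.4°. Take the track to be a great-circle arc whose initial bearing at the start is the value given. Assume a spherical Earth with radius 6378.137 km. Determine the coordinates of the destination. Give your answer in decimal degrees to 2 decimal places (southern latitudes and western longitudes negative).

Central angle δ = d/R = 1.368534 rad.
Converting: φ₁ = 1.220683 rad, θ = 1.106539 rad.
Destination latitude: φ₂ = arcsin( sin φ₁ cos δ + cos φ₁ sin δ cos θ ) = arcsin(0.339151) = 19.83°.
For the longitude increment, Δλ = atan2( sin θ sin δ cos φ₁, cos δ − sin φ₁ sin φ₂ ) = atan2(0.300446, -0.117690) = 111.39°.
λ₂ = 93.26° + 111.39° = 204.65°, normalized to (−180°, 180°] → -155.35°.

latitude 19.83°, longitude -155.35°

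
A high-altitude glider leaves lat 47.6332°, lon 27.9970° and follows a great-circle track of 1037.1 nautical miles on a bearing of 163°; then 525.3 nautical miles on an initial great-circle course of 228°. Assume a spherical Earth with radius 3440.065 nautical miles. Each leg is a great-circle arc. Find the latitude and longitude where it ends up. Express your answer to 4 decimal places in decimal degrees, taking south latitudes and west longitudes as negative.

latitude 24.8910°, longitude 26.6479°

Apply the spherical direct solution leg by leg, carrying full precision between legs.
Leg 1: from (47.6332°, 27.9970°), δ = 1037.1/3440.065 = 0.301477 rad, θ = 163° → φ = 30.9422°, λ = 33.8064°.
Leg 2: from (30.9422°, 33.8064°), δ = 525.3/3440.065 = 0.152701 rad, θ = 228° → φ = 24.8910°, λ = 26.6479°.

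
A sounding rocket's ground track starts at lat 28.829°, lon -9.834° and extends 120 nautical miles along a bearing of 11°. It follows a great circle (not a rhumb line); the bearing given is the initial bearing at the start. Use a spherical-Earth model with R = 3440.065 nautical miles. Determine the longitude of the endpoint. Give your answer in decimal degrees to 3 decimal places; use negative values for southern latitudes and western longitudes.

longitude -9.390°

Angular distance δ = d/R = 120 / 3440.065 = 0.034883 rad.
With φ₁ = 28.829° = 0.503161 rad and θ = 11° = 0.191986 rad:
Applying the spherical law of cosines for sides, sin φ₂ = sin φ₁ cos δ + cos φ₁ sin δ cos θ = 0.511896, so φ₂ = 30.790°.
Then Δλ = atan2(0.005830, 0.752557) = 0.007747 rad, from sin θ sin δ cos φ₁ over cos δ − sin φ₁ sin φ₂.
λ₂ = -9.834° + 0.444° = -9.390°.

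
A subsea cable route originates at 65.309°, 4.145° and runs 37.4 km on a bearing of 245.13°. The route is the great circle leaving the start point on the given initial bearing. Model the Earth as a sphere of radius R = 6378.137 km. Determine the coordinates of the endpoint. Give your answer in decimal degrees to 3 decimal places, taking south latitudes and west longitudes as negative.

The arc subtends δ = 37.4/6378.137 = 0.005864 rad at the centre.
Converting: φ₁ = 1.139857 rad, θ = 4.278326 rad.
sin φ₂ = sin φ₁ cos δ + cos φ₁ sin δ cos θ = (0.908574)(0.999983) + (0.417724)(0.005864)(-0.420561) = 0.907528
φ₂ = asin(0.907528) = 1.137360 rad = 65.166°.
For the longitude increment, Δλ = atan2( sin θ sin δ cos φ₁, cos δ − sin φ₁ sin φ₂ ) = atan2(-0.002222, 0.175427) = -0.726°.
λ₂ = 4.145° + -0.726° = 3.419°.

latitude 65.166°, longitude 3.419°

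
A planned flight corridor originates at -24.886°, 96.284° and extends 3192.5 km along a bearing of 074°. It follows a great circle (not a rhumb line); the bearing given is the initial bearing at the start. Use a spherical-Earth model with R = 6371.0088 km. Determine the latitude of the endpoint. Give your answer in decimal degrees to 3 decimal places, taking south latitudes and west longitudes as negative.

latitude -14.416°

Central angle δ = d/R = 0.501098 rad.
Start latitude φ₁ = -0.434343 rad; initial bearing θ = 1.291544 rad.
Destination latitude: φ₂ = arcsin( sin φ₁ cos δ + cos φ₁ sin δ cos θ ) = arcsin(-0.248959) = -14.416°.
Δλ = atan2( sin θ sin δ cos φ₁ , cos δ − sin φ₁ sin φ₂ ) = atan2(0.418902, 0.772290) = 0.497001 rad = 28.476°.
λ₂ = λ₁ + Δλ = 124.760°.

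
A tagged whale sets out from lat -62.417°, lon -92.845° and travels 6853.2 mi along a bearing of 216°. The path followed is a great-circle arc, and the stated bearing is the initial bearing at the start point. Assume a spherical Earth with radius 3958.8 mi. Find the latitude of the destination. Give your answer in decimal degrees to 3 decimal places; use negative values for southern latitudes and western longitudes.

δ = 6853.2/3958.8 = 1.731131 rad (99.1865°).
Converting: φ₁ = -1.089382 rad, θ = 3.769911 rad.
Destination latitude: φ₂ = arcsin( sin φ₁ cos δ + cos φ₁ sin δ cos θ ) = arcsin(-0.228294) = -13.197°.
For the longitude increment, Δλ = atan2( sin θ sin δ cos φ₁, cos δ − sin φ₁ sin φ₂ ) = atan2(-0.268673, -0.361995) = -143.417°.
λ₂ = -92.845° + -143.417° = -236.262°, normalized to (−180°, 180°] → 123.738°.

latitude -13.197°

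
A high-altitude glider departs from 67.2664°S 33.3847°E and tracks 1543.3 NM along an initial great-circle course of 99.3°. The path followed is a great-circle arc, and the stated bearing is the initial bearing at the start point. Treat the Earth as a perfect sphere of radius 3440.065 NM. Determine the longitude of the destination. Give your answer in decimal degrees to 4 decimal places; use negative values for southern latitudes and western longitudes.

longitude 89.8610°

δ = 1543.3/3440.065 = 0.448625 rad (25.7043°).
With φ₁ = -67.2664° = -1.174020 rad and θ = 99.3° = 1.733112 rad:
sin φ₂ = sin φ₁ cos δ + cos φ₁ sin δ cos θ = (-0.922312)(0.901044) + (0.386447)(0.433727)(-0.161604) = -0.858130
φ₂ = asin(-0.858130) = -1.031617 rad = -59.1073°.
Δλ = atan2( sin θ sin δ cos φ₁ , cos δ − sin φ₁ sin φ₂ ) = atan2(0.165409, 0.109581) = 0.985697 rad = 56.4763°.
λ₂ = 33.3847° + 56.4763° = 89.8610°.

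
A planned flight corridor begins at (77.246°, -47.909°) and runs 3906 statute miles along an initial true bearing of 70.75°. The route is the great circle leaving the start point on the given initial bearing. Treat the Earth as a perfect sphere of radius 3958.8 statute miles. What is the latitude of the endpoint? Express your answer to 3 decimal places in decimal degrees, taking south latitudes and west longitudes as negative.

Central angle δ = d/R = 0.986663 rad.
Converting: φ₁ = 1.348197 rad, θ = 1.234820 rad.
sin φ₂ = sin φ₁ cos δ + cos φ₁ sin δ cos θ = (0.975327)(0.551477) + (0.220766)(0.834190)(0.329691) = 0.598586
φ₂ = asin(0.598586) = 0.641735 rad = 36.769°.
For the longitude increment, Δλ = atan2( sin θ sin δ cos φ₁, cos δ − sin φ₁ sin φ₂ ) = atan2(0.173864, -0.032340) = 100.537°.
Hence λ₂ = -47.909° + 100.537° = 52.628°.

latitude 36.769°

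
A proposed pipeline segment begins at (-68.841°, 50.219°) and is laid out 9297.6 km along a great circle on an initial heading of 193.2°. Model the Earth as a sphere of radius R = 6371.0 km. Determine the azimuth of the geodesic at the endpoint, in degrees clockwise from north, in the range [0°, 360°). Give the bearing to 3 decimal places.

Angular distance δ = d/R = 9297.6 / 6371 = 1.459363 rad.
Converting: φ₁ = -1.201502 rad, θ = 3.371976 rad.
Applying the spherical law of cosines for sides, sin φ₂ = sin φ₁ cos δ + cos φ₁ sin δ cos θ = -0.452947, so φ₂ = -26.933°.
Then Δλ = atan2(-0.081914, -0.311207) = -2.884218 rad, from sin θ sin δ cos φ₁ over cos δ − sin φ₁ sin φ₂.
λ₂ = 50.219° + -165.253° = -115.034°.
The forward bearing on arrival equals the back-azimuth from the destination plus 180°.
Back-azimuth from P₂ (-26.933°, -115.034°) to P₁ (-68.841°, 50.219°), with Δλ' = λ₁ − λ₂ = 165.253°: atan2( sin Δλ' cos φ₁ , cos φ₂ sin φ₁ − sin φ₂ cos φ₁ cos Δλ' ) = 174.695°.
Final bearing = (174.695° + 180°) mod 360° = 354.695°.

final bearing 354.695°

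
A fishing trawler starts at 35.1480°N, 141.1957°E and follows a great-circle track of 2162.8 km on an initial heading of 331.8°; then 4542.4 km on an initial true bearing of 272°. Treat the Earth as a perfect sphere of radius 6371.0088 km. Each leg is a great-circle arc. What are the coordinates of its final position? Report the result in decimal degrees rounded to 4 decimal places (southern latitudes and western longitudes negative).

latitude 37.3241°, longitude 71.2599°

Apply the spherical direct solution leg by leg, carrying full precision between legs.
Leg 1: from (35.1480°, 141.1957°), δ = 2162.8/6371.0088 = 0.339475 rad, θ = 331.8° → φ = 51.5171°, λ = 126.5483°.
Leg 2: from (51.5171°, 126.5483°), δ = 4542.4/6371.0088 = 0.712980 rad, θ = 272° → φ = 37.3241°, λ = 71.2599°.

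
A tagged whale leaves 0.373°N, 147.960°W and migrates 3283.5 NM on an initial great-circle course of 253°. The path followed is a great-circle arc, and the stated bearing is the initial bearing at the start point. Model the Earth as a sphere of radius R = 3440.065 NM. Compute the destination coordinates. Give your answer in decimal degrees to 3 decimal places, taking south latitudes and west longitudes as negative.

Angular distance δ = d/R = 3283.5 / 3440.065 = 0.954488 rad.
With φ₁ = 0.373° = 0.006510 rad and θ = 253° = 4.415683 rad:
sin φ₂ = sin φ₁ cos δ + cos φ₁ sin δ cos θ = (0.006510)(0.578027) + (0.999979)(0.816018)(-0.292372) = -0.234812
φ₂ = asin(-0.234812) = -0.237026 rad = -13.581°.
Then Δλ = atan2(-0.780345, 0.579555) = -0.931989 rad, from sin θ sin δ cos φ₁ over cos δ − sin φ₁ sin φ₂.
λ₂ = -147.960° + -53.399° = -201.359°, normalized to (−180°, 180°] → 158.641°.

latitude -13.581°, longitude 158.641°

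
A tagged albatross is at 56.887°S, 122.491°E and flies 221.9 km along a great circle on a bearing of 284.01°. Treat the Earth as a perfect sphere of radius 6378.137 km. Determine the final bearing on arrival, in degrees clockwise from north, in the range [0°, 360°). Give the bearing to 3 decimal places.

Angular distance δ = d/R = 221.9 / 6378.137 = 0.034791 rad.
Start latitude φ₁ = -0.992865 rad; initial bearing θ = 4.956910 rad.
sin φ₂ = sin φ₁ cos δ + cos φ₁ sin δ cos θ = (-0.837595)(0.999395) + (0.546292)(0.034784)(0.242091) = -0.832488
φ₂ = asin(-0.832488) = -0.983583 rad = -56.355°.
Δλ = atan2( sin θ sin δ cos φ₁ , cos δ − sin φ₁ sin φ₂ ) = atan2(-0.018437, 0.302108) = -0.060952 rad = -3.492°.
Hence λ₂ = 122.491° + -3.492° = 118.999°.
The forward bearing on arrival equals the back-azimuth from the destination plus 180°.
Back-azimuth from P₂ (-56.355°, 118.999°) to P₁ (-56.887°, 122.491°), with Δλ' = λ₁ − λ₂ = 3.492°: atan2( sin Δλ' cos φ₁ , cos φ₂ sin φ₁ − sin φ₂ cos φ₁ cos Δλ' ) = 106.927°.
Final bearing = (106.927° + 180°) mod 360° = 286.927°.

final bearing 286.927°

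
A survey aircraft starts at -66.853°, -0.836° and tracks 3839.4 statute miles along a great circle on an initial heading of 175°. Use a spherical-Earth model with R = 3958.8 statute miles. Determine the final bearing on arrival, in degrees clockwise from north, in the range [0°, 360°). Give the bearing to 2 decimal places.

Central angle δ = d/R = 0.969839 rad.
With φ₁ = -66.853° = -1.166805 rad and θ = 175° = 3.054326 rad:
Applying the spherical law of cosines for sides, sin φ₂ = sin φ₁ cos δ + cos φ₁ sin δ cos θ = -0.842901, so φ₂ = -57.448°.
For the longitude increment, Δλ = atan2( sin θ sin δ cos φ₁, cos δ − sin φ₁ sin φ₂ ) = atan2(0.028258, -0.209614) = 172.322°.
λ₂ = λ₁ + Δλ = 171.486°.
The forward bearing on arrival equals the back-azimuth from the destination plus 180°.
Back-azimuth from P₂ (-57.45°, 171.49°) to P₁ (-66.85°, -0.84°), with Δλ' = λ₁ − λ₂ = -172.32°: atan2( sin Δλ' cos φ₁ , cos φ₂ sin φ₁ − sin φ₂ cos φ₁ cos Δλ' ) = 183.65°.
Final bearing = (183.65° + 180°) mod 360° = 3.65°.

final bearing 3.65°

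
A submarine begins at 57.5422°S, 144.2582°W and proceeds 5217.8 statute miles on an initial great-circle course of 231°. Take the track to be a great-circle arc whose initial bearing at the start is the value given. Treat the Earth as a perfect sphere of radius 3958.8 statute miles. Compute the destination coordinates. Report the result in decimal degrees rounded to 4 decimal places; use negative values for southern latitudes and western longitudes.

Central angle δ = d/R = 1.318026 rad.
Start latitude φ₁ = -1.004301 rad; initial bearing θ = 4.031711 rad.
Destination latitude: φ₂ = arcsin( sin φ₁ cos δ + cos φ₁ sin δ cos θ ) = arcsin(-0.538031) = -32.5497°.
For the longitude increment, Δλ = atan2( sin θ sin δ cos φ₁, cos δ − sin φ₁ sin φ₂ ) = atan2(-0.403824, -0.203896) = -116.7898°.
λ₂ = -144.2582° + -116.7898° = -261.0480°, normalized to (−180°, 180°] → 98.9520°.

latitude -32.5497°, longitude 98.9520°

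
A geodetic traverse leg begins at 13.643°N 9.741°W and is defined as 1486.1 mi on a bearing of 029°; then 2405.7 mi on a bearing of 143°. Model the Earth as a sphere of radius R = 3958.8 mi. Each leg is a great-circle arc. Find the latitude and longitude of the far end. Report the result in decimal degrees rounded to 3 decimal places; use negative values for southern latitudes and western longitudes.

Apply the spherical direct solution leg by leg, carrying full precision between legs.
Leg 1: from (13.643°, -9.741°), δ = 1486.1/3958.8 = 0.375392 rad, θ = 29° → φ = 32.078°, λ = 2.368°.
Leg 2: from (32.078°, 2.368°), δ = 2405.7/3958.8 = 0.607684 rad, θ = 143° → φ = 2.844°, λ = 22.491°.

latitude 2.844°, longitude 22.491°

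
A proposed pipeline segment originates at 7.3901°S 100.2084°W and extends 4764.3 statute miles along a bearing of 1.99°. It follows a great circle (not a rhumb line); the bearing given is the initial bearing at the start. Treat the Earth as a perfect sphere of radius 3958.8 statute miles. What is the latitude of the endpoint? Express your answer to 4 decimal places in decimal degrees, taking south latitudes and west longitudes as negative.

The arc subtends δ = 4764.3/3958.8 = 1.203471 rad at the centre.
Start latitude φ₁ = -0.128982 rad; initial bearing θ = 0.034732 rad.
sin φ₂ = sin φ₁ cos δ + cos φ₁ sin δ cos θ = (-0.128624)(0.359121) + (0.991693)(0.933291)(0.999397) = 0.878789
φ₂ = asin(0.878789) = 1.073318 rad = 61.4966°.
For the longitude increment, Δλ = atan2( sin θ sin δ cos φ₁, cos δ − sin φ₁ sin φ₂ ) = atan2(0.032139, 0.472154) = 3.8941°.
λ₂ = -100.2084° + 3.8941° = -96.3143°.

latitude 61.4966°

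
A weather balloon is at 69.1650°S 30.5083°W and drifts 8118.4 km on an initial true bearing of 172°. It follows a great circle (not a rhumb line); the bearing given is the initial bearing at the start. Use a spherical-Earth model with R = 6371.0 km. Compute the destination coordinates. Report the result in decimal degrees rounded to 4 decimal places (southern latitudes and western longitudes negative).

The arc subtends δ = 8118.4/6371 = 1.274274 rad at the centre.
Start latitude φ₁ = -1.207157 rad; initial bearing θ = 3.001966 rad.
Destination latitude: φ₂ = arcsin( sin φ₁ cos δ + cos φ₁ sin δ cos θ ) = arcsin(-0.609934) = -37.5847°.
Δλ = atan2( sin θ sin δ cos φ₁ , cos δ − sin φ₁ sin φ₂ ) = atan2(0.047341, -0.277854) = 2.972834 rad = 170.3308°.
λ₂ = -30.5083° + 170.3308° = 139.8225°.

latitude -37.5847°, longitude 139.8225°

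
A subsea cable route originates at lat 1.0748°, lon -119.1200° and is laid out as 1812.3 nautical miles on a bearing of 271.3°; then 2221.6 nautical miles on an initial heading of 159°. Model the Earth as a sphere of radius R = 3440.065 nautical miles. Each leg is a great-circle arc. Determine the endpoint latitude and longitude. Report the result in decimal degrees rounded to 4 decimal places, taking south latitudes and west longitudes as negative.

latitude -32.6560°, longitude -134.4656°

Apply the spherical direct solution leg by leg, carrying full precision between legs.
Leg 1: from (1.0748°, -119.1200°), δ = 1812.3/3440.065 = 0.526821 rad, θ = 271.3° → φ = 1.5827°, λ = -149.3088°.
Leg 2: from (1.5827°, -149.3088°), δ = 2221.6/3440.065 = 0.645802 rad, θ = 159° → φ = -32.6560°, λ = -134.4656°.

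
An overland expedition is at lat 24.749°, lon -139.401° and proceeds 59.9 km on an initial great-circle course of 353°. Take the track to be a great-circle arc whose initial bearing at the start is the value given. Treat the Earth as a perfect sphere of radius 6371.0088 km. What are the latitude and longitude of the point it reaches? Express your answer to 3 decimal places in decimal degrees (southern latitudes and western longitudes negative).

The arc subtends δ = 59.9/6371.0088 = 0.009402 rad at the centre.
With φ₁ = 24.749° = 0.431952 rad and θ = 353° = 6.161012 rad:
sin φ₂ = sin φ₁ cos δ + cos φ₁ sin δ cos θ = (0.418644)(0.999956) + (0.908150)(0.009402)(0.992546) = 0.427100
φ₂ = asin(0.427100) = 0.441283 rad = 25.284°.
Δλ = atan2( sin θ sin δ cos φ₁ , cos δ − sin φ₁ sin φ₂ ) = atan2(-0.001041, 0.821153) = -0.001267 rad = -0.073°.
Hence λ₂ = -139.401° + -0.073° = -139.474°.

latitude 25.284°, longitude -139.474°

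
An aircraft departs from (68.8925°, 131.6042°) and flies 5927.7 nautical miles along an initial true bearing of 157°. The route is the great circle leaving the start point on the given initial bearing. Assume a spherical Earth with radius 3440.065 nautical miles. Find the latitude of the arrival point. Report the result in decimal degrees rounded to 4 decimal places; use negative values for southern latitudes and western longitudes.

Central angle δ = d/R = 1.723136 rad.
With φ₁ = 68.8925° = 1.202401 rad and θ = 157° = 2.740167 rad:
Applying the spherical law of cosines for sides, sin φ₂ = sin φ₁ cos δ + cos φ₁ sin δ cos θ = -0.469222, so φ₂ = -27.9838°.
Δλ = atan2( sin θ sin δ cos φ₁ , cos δ − sin φ₁ sin φ₂ ) = atan2(0.139080, 0.285989) = 0.452638 rad = 25.9343°.
λ₂ = 131.6042° + 25.9343° = 157.5385°.

latitude -27.9838°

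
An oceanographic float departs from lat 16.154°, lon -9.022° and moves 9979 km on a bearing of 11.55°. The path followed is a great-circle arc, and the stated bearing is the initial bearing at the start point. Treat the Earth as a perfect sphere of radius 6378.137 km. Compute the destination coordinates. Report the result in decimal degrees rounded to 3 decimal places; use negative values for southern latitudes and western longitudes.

latitude 70.524°, longitude 134.071°

Angular distance δ = d/R = 9979 / 6378.137 = 1.564563 rad.
Start latitude φ₁ = 0.281940 rad; initial bearing θ = 0.201586 rad.
Destination latitude: φ₂ = arcsin( sin φ₁ cos δ + cos φ₁ sin δ cos θ ) = arcsin(0.942783) = 70.524°.
Then Δλ = atan2(0.192314, -0.256068) = 2.497435 rad, from sin θ sin δ cos φ₁ over cos δ − sin φ₁ sin φ₂.
Hence λ₂ = -9.022° + 143.093° = 134.071°.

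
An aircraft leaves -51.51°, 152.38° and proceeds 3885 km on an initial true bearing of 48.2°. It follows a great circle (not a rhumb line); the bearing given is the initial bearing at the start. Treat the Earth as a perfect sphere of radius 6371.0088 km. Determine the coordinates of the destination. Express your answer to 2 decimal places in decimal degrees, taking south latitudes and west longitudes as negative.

latitude -23.83°, longitude -179.80°

δ = 3885/6371.0088 = 0.609794 rad (34.9386°).
With φ₁ = -51.51° = -0.899019 rad and θ = 48.2° = 0.841249 rad:
sin φ₂ = sin φ₁ cos δ + cos φ₁ sin δ cos θ = (-0.782717)(0.819766) + (0.622378)(0.572698)(0.666532) = -0.404069
φ₂ = asin(-0.404069) = -0.415961 rad = -23.83°.
Δλ = atan2( sin θ sin δ cos φ₁ , cos δ − sin φ₁ sin φ₂ ) = atan2(0.265714, 0.503494) = 0.485592 rad = 27.82°.
λ₂ = 152.38° + 27.82° = 180.20°, normalized to (−180°, 180°] → -179.80°.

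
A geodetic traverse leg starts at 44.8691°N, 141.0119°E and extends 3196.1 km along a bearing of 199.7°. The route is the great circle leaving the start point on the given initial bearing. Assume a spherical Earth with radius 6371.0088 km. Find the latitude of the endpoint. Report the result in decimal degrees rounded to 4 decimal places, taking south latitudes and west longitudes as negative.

latitude 17.3193°

The arc subtends δ = 3196.1/6371.0088 = 0.501663 rad at the centre.
Converting: φ₁ = 0.783114 rad, θ = 3.485423 rad.
sin φ₂ = sin φ₁ cos δ + cos φ₁ sin δ cos θ = (0.705489)(0.876784) + (0.708720)(0.480884)(-0.941471) = 0.297697
φ₂ = asin(0.297697) = 0.302279 rad = 17.3193°.
Then Δλ = atan2(-0.114886, 0.666762) = -0.170629 rad, from sin θ sin δ cos φ₁ over cos δ − sin φ₁ sin φ₂.
Hence λ₂ = 141.0119° + -9.7763° = 131.2356°.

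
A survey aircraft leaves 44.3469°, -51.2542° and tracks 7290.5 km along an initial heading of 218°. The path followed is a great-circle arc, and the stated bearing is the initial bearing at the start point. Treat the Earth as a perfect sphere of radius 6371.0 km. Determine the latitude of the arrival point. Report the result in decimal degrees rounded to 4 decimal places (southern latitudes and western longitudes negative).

Central angle δ = d/R = 1.144326 rad.
With φ₁ = 44.3469° = 0.773999 rad and θ = 218° = 3.804818 rad:
sin φ₂ = sin φ₁ cos δ + cos φ₁ sin δ cos θ = (0.699001)(0.413660) + (0.715121)(0.910431)(-0.788011) = -0.223900
φ₂ = asin(-0.223900) = -0.225814 rad = -12.9382°.
For the longitude increment, Δλ = atan2( sin θ sin δ cos φ₁, cos δ − sin φ₁ sin φ₂ ) = atan2(-0.400838, 0.570166) = -35.1079°.
λ₂ = λ₁ + Δλ = -86.3621°.

latitude -12.9382°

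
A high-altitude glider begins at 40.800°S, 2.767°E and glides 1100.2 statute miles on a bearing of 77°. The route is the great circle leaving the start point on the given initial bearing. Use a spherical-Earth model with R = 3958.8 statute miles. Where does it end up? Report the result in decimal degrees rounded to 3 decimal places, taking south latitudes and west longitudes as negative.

The arc subtends δ = 1100.2/3958.8 = 0.277912 rad at the centre.
Start latitude φ₁ = -0.712094 rad; initial bearing θ = 1.343904 rad.
sin φ₂ = sin φ₁ cos δ + cos φ₁ sin δ cos θ = (-0.653421)(0.961630) + (0.756995)(0.274349)(0.224951) = -0.581631
φ₂ = asin(-0.581631) = -0.620732 rad = -35.565°.
Δλ = atan2( sin θ sin δ cos φ₁ , cos δ − sin φ₁ sin φ₂ ) = atan2(0.202358, 0.581581) = 0.334843 rad = 19.185°.
λ₂ = λ₁ + Δλ = 21.952°.

latitude -35.565°, longitude 21.952°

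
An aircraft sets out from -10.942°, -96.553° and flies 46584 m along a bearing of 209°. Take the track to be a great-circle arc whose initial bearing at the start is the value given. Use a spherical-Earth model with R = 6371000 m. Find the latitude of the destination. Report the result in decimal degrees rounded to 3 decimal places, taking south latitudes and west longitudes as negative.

Angular distance δ = d/R = 46584 / 6371000 = 0.007312 rad.
Converting: φ₁ = -0.190974 rad, θ = 3.647738 rad.
Applying the spherical law of cosines for sides, sin φ₂ = sin φ₁ cos δ + cos φ₁ sin δ cos θ = -0.196089, so φ₂ = -11.308°.
For the longitude increment, Δλ = atan2( sin θ sin δ cos φ₁, cos δ − sin φ₁ sin φ₂ ) = atan2(-0.003480, 0.962753) = -0.207°.
λ₂ = -96.553° + -0.207° = -96.760°.

latitude -11.308°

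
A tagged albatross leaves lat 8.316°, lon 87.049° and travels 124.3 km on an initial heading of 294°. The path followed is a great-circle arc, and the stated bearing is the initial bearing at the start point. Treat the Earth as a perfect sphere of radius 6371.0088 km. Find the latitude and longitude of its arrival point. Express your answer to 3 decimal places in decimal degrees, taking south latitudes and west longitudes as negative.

Central angle δ = d/R = 0.019510 rad.
Converting: φ₁ = 0.145142 rad, θ = 5.131268 rad.
sin φ₂ = sin φ₁ cos δ + cos φ₁ sin δ cos θ = (0.144633)(0.999810) + (0.989485)(0.019509)(0.406737) = 0.152457
φ₂ = asin(0.152457) = 0.153053 rad = 8.769°.
Δλ = atan2( sin θ sin δ cos φ₁ , cos δ − sin φ₁ sin φ₂ ) = atan2(-0.017635, 0.977759) = -0.018034 rad = -1.033°.
λ₂ = 87.049° + -1.033° = 86.016°.

latitude 8.769°, longitude 86.016°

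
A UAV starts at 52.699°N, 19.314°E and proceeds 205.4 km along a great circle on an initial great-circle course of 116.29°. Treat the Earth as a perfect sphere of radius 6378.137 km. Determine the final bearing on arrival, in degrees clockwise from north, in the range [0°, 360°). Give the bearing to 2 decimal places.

The arc subtends δ = 205.4/6378.137 = 0.032204 rad at the centre.
With φ₁ = 52.699° = 0.919771 rad and θ = 116.29° = 2.029643 rad:
Destination latitude: φ₂ = arcsin( sin φ₁ cos δ + cos φ₁ sin δ cos θ ) = arcsin(0.786408) = 51.851°.
Δλ = atan2( sin θ sin δ cos φ₁ , cos δ − sin φ₁ sin φ₂ ) = atan2(0.017494, 0.373923) = 0.046751 rad = 2.679°.
λ₂ = λ₁ + Δλ = 21.993°.
The forward bearing on arrival equals the back-azimuth from the destination plus 180°.
Back-azimuth from P₂ (51.85°, 21.99°) to P₁ (52.70°, 19.31°), with Δλ' = λ₁ − λ₂ = -2.68°: atan2( sin Δλ' cos φ₁ , cos φ₂ sin φ₁ − sin φ₂ cos φ₁ cos Δλ' ) = 298.41°.
Final bearing = (298.41° + 180°) mod 360° = 118.41°.

final bearing 118.41°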